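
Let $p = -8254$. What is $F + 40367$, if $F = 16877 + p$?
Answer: $48990$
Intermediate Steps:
$F = 8623$ ($F = 16877 - 8254 = 8623$)
$F + 40367 = 8623 + 40367 = 48990$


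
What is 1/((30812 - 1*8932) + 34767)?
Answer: 1/56647 ≈ 1.7653e-5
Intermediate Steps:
1/((30812 - 1*8932) + 34767) = 1/((30812 - 8932) + 34767) = 1/(21880 + 34767) = 1/56647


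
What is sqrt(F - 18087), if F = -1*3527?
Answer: I*sqrt(21614) ≈ 147.02*I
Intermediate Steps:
F = -3527
sqrt(F - 18087) = sqrt(-3527 - 18087) = sqrt(-21614) = I*sqrt(21614)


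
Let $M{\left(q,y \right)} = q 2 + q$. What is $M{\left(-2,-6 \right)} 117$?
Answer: $-702$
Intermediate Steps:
$M{\left(q,y \right)} = 3 q$ ($M{\left(q,y \right)} = 2 q + q = 3 q$)
$M{\left(-2,-6 \right)} 117 = 3 \left(-2\right) 117 = \left(-6\right) 117 = -702$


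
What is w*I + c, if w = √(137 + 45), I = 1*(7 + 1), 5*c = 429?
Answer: 429/5 + 8*√182 ≈ 193.73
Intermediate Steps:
c = 429/5 (c = (⅕)*429 = 429/5 ≈ 85.800)
I = 8 (I = 1*8 = 8)
w = √182 ≈ 13.491
w*I + c = √182*8 + 429/5 = 8*√182 + 429/5 = 429/5 + 8*√182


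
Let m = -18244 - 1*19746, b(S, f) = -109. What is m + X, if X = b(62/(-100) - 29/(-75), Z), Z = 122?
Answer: -38099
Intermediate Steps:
X = -109
m = -37990 (m = -18244 - 19746 = -37990)
m + X = -37990 - 109 = -38099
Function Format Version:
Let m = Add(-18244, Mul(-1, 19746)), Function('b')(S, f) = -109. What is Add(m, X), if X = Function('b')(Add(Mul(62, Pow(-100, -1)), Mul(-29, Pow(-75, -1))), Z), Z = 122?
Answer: -38099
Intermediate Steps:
X = -109
m = -37990 (m = Add(-18244, -19746) = -37990)
Add(m, X) = Add(-37990, -109) = -38099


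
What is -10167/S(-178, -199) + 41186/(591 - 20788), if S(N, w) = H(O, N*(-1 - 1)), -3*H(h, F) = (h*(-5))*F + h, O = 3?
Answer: -92870931/11976821 ≈ -7.7542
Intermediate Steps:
H(h, F) = -h/3 + 5*F*h/3 (H(h, F) = -((h*(-5))*F + h)/3 = -((-5*h)*F + h)/3 = -(-5*F*h + h)/3 = -(h - 5*F*h)/3 = -h/3 + 5*F*h/3)
S(N, w) = -1 - 10*N (S(N, w) = (1/3)*3*(-1 + 5*(N*(-1 - 1))) = (1/3)*3*(-1 + 5*(N*(-2))) = (1/3)*3*(-1 + 5*(-2*N)) = (1/3)*3*(-1 - 10*N) = -1 - 10*N)
-10167/S(-178, -199) + 41186/(591 - 20788) = -10167/(-1 - 10*(-178)) + 41186/(591 - 20788) = -10167/(-1 + 1780) + 41186/(-20197) = -10167/1779 + 41186*(-1/20197) = -10167*1/1779 - 41186/20197 = -3389/593 - 41186/20197 = -92870931/11976821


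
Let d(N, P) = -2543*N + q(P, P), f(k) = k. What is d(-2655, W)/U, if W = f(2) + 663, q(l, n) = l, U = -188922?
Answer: -3376165/94461 ≈ -35.741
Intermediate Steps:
W = 665 (W = 2 + 663 = 665)
d(N, P) = P - 2543*N (d(N, P) = -2543*N + P = P - 2543*N)
d(-2655, W)/U = (665 - 2543*(-2655))/(-188922) = (665 + 6751665)*(-1/188922) = 6752330*(-1/188922) = -3376165/94461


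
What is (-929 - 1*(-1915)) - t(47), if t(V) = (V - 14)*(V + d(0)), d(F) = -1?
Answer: -532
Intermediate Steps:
t(V) = (-1 + V)*(-14 + V) (t(V) = (V - 14)*(V - 1) = (-14 + V)*(-1 + V) = (-1 + V)*(-14 + V))
(-929 - 1*(-1915)) - t(47) = (-929 - 1*(-1915)) - (14 + 47² - 15*47) = (-929 + 1915) - (14 + 2209 - 705) = 986 - 1*1518 = 986 - 1518 = -532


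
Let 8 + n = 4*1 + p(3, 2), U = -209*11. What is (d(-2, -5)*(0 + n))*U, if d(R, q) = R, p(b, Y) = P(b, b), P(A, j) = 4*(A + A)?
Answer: 91960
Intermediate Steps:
P(A, j) = 8*A (P(A, j) = 4*(2*A) = 8*A)
p(b, Y) = 8*b
U = -2299
n = 20 (n = -8 + (4*1 + 8*3) = -8 + (4 + 24) = -8 + 28 = 20)
(d(-2, -5)*(0 + n))*U = -2*(0 + 20)*(-2299) = -2*20*(-2299) = -40*(-2299) = 91960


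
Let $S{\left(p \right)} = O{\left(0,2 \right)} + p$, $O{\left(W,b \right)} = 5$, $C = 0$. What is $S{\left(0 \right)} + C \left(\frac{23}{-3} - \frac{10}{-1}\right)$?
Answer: $5$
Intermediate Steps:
$S{\left(p \right)} = 5 + p$
$S{\left(0 \right)} + C \left(\frac{23}{-3} - \frac{10}{-1}\right) = \left(5 + 0\right) + 0 \left(\frac{23}{-3} - \frac{10}{-1}\right) = 5 + 0 \left(23 \left(- \frac{1}{3}\right) - -10\right) = 5 + 0 \left(- \frac{23}{3} + 10\right) = 5 + 0 \cdot \frac{7}{3} = 5 + 0 = 5$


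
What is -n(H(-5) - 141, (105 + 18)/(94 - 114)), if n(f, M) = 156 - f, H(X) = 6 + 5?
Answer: -286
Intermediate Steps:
H(X) = 11
-n(H(-5) - 141, (105 + 18)/(94 - 114)) = -(156 - (11 - 141)) = -(156 - 1*(-130)) = -(156 + 130) = -1*286 = -286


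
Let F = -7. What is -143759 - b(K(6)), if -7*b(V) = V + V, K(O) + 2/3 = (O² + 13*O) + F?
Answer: -3018301/21 ≈ -1.4373e+5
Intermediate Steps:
K(O) = -23/3 + O² + 13*O (K(O) = -⅔ + ((O² + 13*O) - 7) = -⅔ + (-7 + O² + 13*O) = -23/3 + O² + 13*O)
b(V) = -2*V/7 (b(V) = -(V + V)/7 = -2*V/7)
-143759 - b(K(6)) = -143759 - (-2)*(-23/3 + 6² + 13*6)/7 = -143759 - (-2)*(-23/3 + 36 + 78)/7 = -143759 - (-2)*319/(7*3) = -143759 - 1*(-638/21) = -143759 + 638/21 = -3018301/21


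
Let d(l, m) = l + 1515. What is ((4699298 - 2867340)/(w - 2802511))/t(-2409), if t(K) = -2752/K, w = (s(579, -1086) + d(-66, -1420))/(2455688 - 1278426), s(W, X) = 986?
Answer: -432956428703447/756637105094512 ≈ -0.57221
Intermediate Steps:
d(l, m) = 1515 + l
w = 2435/1177262 (w = (986 + (1515 - 66))/(2455688 - 1278426) = (986 + 1449)/1177262 = 2435*(1/1177262) = 2435/1177262 ≈ 0.0020684)
((4699298 - 2867340)/(w - 2802511))/t(-2409) = ((4699298 - 2867340)/(2435/1177262 - 2802511))/((-2752/(-2409))) = (1831958/(-3299289702447/1177262))/((-2752*(-1/2409))) = (1831958*(-1177262/3299289702447))/(2752/2409) = -2156694538996/3299289702447*2409/2752 = -432956428703447/756637105094512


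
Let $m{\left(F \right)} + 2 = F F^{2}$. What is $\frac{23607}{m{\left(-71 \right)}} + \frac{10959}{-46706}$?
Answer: $- \frac{5024957109}{16716684578} \approx -0.3006$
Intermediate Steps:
$m{\left(F \right)} = -2 + F^{3}$ ($m{\left(F \right)} = -2 + F F^{2} = -2 + F^{3}$)
$\frac{23607}{m{\left(-71 \right)}} + \frac{10959}{-46706} = \frac{23607}{-2 + \left(-71\right)^{3}} + \frac{10959}{-46706} = \frac{23607}{-2 - 357911} + 10959 \left(- \frac{1}{46706}\right) = \frac{23607}{-357913} - \frac{10959}{46706} = 23607 \left(- \frac{1}{357913}\right) - \frac{10959}{46706} = - \frac{23607}{357913} - \frac{10959}{46706} = - \frac{5024957109}{16716684578}$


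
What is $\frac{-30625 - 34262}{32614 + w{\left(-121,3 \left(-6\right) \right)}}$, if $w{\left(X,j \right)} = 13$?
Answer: $- \frac{64887}{32627} \approx -1.9888$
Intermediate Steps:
$\frac{-30625 - 34262}{32614 + w{\left(-121,3 \left(-6\right) \right)}} = \frac{-30625 - 34262}{32614 + 13} = - \frac{64887}{32627}$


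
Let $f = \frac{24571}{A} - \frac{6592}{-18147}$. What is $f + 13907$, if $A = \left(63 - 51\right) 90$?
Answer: $\frac{91004321539}{6532920} \approx 13930.0$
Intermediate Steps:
$A = 1080$ ($A = 12 \cdot 90 = 1080$)
$f = \frac{151003099}{6532920}$ ($f = \frac{24571}{1080} - \frac{6592}{-18147} = 24571 \cdot \frac{1}{1080} - - \frac{6592}{18147} = \frac{24571}{1080} + \frac{6592}{18147} = \frac{151003099}{6532920} \approx 23.114$)
$f + 13907 = \frac{151003099}{6532920} + 13907 = \frac{91004321539}{6532920}$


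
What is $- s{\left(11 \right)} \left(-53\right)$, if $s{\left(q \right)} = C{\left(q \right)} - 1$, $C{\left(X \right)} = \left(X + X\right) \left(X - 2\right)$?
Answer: $10441$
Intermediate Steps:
$C{\left(X \right)} = 2 X \left(-2 + X\right)$
$s{\left(q \right)} = -1 + 2 q \left(-2 + q\right)$ ($s{\left(q \right)} = 2 q \left(-2 + q\right) - 1 = -1 + 2 q \left(-2 + q\right)$)
$- s{\left(11 \right)} \left(-53\right) = - (-1 + 2 \cdot 11 \left(-2 + 11\right)) \left(-53\right) = - (-1 + 2 \cdot 11 \cdot 9) \left(-53\right) = - (-1 + 198) \left(-53\right) = \left(-1\right) 197 \left(-53\right) = \left(-197\right) \left(-53\right) = 10441$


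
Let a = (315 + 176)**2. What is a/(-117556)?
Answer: -241081/117556 ≈ -2.0508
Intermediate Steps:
a = 241081 (a = 491**2 = 241081)
a/(-117556) = 241081/(-117556) = 241081*(-1/117556) = -241081/117556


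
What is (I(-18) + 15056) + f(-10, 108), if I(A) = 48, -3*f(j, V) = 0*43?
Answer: 15104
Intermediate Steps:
f(j, V) = 0 (f(j, V) = -0*43 = -⅓*0 = 0)
(I(-18) + 15056) + f(-10, 108) = (48 + 15056) + 0 = 15104 + 0 = 15104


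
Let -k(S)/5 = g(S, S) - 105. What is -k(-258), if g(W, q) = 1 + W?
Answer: -1810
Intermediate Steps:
k(S) = 520 - 5*S (k(S) = -5*((1 + S) - 105) = -5*(-104 + S) = 520 - 5*S)
-k(-258) = -(520 - 5*(-258)) = -(520 + 1290) = -1*1810 = -1810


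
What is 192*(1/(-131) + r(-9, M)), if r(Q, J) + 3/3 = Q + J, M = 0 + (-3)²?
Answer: -25344/131 ≈ -193.47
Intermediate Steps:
M = 9 (M = 0 + 9 = 9)
r(Q, J) = -1 + J + Q (r(Q, J) = -1 + (Q + J) = -1 + (J + Q) = -1 + J + Q)
192*(1/(-131) + r(-9, M)) = 192*(1/(-131) + (-1 + 9 - 9)) = 192*(-1/131 - 1) = 192*(-132/131) = -25344/131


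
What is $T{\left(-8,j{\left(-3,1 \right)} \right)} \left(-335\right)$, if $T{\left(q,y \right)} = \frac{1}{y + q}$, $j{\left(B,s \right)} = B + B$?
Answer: $\frac{335}{14} \approx 23.929$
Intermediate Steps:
$j{\left(B,s \right)} = 2 B$
$T{\left(q,y \right)} = \frac{1}{q + y}$
$T{\left(-8,j{\left(-3,1 \right)} \right)} \left(-335\right) = \frac{1}{-8 + 2 \left(-3\right)} \left(-335\right) = \frac{1}{-8 - 6} \left(-335\right) = \frac{1}{-14} \left(-335\right) = \left(- \frac{1}{14}\right) \left(-335\right) = \frac{335}{14}$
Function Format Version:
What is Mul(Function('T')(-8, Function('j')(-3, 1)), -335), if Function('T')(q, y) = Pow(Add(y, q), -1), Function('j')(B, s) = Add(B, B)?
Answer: Rational(335, 14) ≈ 23.929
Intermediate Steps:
Function('j')(B, s) = Mul(2, B)
Function('T')(q, y) = Pow(Add(q, y), -1)
Mul(Function('T')(-8, Function('j')(-3, 1)), -335) = Mul(Pow(Add(-8, Mul(2, -3)), -1), -335) = Mul(Pow(Add(-8, -6), -1), -335) = Mul(Pow(-14, -1), -335) = Mul(Rational(-1, 14), -335) = Rational(335, 14)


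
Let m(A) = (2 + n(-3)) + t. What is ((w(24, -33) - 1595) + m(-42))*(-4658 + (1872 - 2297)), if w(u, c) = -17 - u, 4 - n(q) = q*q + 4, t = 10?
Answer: 8300539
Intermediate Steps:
n(q) = -q² (n(q) = 4 - (q*q + 4) = 4 - (q² + 4) = 4 - (4 + q²) = 4 + (-4 - q²) = -q²)
m(A) = 3 (m(A) = (2 - 1*(-3)²) + 10 = (2 - 1*9) + 10 = (2 - 9) + 10 = -7 + 10 = 3)
((w(24, -33) - 1595) + m(-42))*(-4658 + (1872 - 2297)) = (((-17 - 1*24) - 1595) + 3)*(-4658 + (1872 - 2297)) = (((-17 - 24) - 1595) + 3)*(-4658 - 425) = ((-41 - 1595) + 3)*(-5083) = (-1636 + 3)*(-5083) = -1633*(-5083) = 8300539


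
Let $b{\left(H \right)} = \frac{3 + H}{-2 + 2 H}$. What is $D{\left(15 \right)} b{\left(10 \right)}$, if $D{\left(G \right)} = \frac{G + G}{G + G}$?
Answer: $\frac{13}{18} \approx 0.72222$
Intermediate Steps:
$b{\left(H \right)} = \frac{3 + H}{-2 + 2 H}$
$D{\left(G \right)} = 1$ ($D{\left(G \right)} = \frac{2 G}{2 G} = 2 G \frac{1}{2 G} = 1$)
$D{\left(15 \right)} b{\left(10 \right)} = 1 \frac{3 + 10}{2 \left(-1 + 10\right)} = 1 \cdot \frac{1}{2} \cdot \frac{1}{9} \cdot 13 = 1 \cdot \frac{13}{18} = \frac{13}{18}$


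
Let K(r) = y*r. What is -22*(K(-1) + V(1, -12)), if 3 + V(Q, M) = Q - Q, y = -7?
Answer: -88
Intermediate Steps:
V(Q, M) = -3 (V(Q, M) = -3 + (Q - Q) = -3 + 0 = -3)
K(r) = -7*r
-22*(K(-1) + V(1, -12)) = -22*(-7*(-1) - 3) = -22*(7 - 3) = -22*4 = -88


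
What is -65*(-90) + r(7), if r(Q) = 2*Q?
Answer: 5864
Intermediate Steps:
-65*(-90) + r(7) = -65*(-90) + 2*7 = 5850 + 14 = 5864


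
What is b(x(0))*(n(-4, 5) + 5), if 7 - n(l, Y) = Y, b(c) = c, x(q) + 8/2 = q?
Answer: -28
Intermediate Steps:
x(q) = -4 + q
n(l, Y) = 7 - Y
b(x(0))*(n(-4, 5) + 5) = (-4 + 0)*((7 - 1*5) + 5) = -4*((7 - 5) + 5) = -4*(2 + 5) = -4*7 = -28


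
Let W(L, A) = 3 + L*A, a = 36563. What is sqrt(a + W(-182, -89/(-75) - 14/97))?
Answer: 2*sqrt(19252381326)/1455 ≈ 190.73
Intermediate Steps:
W(L, A) = 3 + A*L
sqrt(a + W(-182, -89/(-75) - 14/97)) = sqrt(36563 + (3 + (-89/(-75) - 14/97)*(-182))) = sqrt(36563 + (3 + (-89*(-1/75) - 14*1/97)*(-182))) = sqrt(36563 + (3 + (89/75 - 14/97)*(-182))) = sqrt(36563 + (3 + (7583/7275)*(-182))) = sqrt(36563 + (3 - 1380106/7275)) = sqrt(36563 - 1358281/7275) = sqrt(264637544/7275) = 2*sqrt(19252381326)/1455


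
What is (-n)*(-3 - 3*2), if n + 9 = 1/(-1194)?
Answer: -32241/398 ≈ -81.008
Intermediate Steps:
n = -10747/1194 (n = -9 + 1/(-1194) = -9 - 1/1194 = -10747/1194 ≈ -9.0008)
(-n)*(-3 - 3*2) = (-1*(-10747/1194))*(-3 - 3*2) = 10747*(-3 - 6)/1194 = (10747/1194)*(-9) = -32241/398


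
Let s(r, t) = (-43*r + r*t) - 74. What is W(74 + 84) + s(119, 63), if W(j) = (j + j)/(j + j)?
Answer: 2307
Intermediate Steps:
s(r, t) = -74 - 43*r + r*t
W(j) = 1 (W(j) = (2*j)/((2*j)) = (2*j)*(1/(2*j)) = 1)
W(74 + 84) + s(119, 63) = 1 + (-74 - 43*119 + 119*63) = 1 + (-74 - 5117 + 7497) = 1 + 2306 = 2307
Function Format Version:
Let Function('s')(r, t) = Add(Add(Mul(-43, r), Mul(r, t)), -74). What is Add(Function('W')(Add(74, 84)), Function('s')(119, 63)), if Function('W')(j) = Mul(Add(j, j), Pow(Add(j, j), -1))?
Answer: 2307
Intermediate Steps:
Function('s')(r, t) = Add(-74, Mul(-43, r), Mul(r, t))
Function('W')(j) = 1 (Function('W')(j) = Mul(Mul(2, j), Pow(Mul(2, j), -1)) = Mul(Mul(2, j), Mul(Rational(1, 2), Pow(j, -1))) = 1)
Add(Function('W')(Add(74, 84)), Function('s')(119, 63)) = Add(1, Add(-74, Mul(-43, 119), Mul(119, 63))) = Add(1, Add(-74, -5117, 7497)) = Add(1, 2306) = 2307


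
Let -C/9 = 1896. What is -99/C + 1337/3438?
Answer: 2245/5688 ≈ 0.39469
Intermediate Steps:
C = -17064 (C = -9*1896 = -17064)
-99/C + 1337/3438 = -99/(-17064) + 1337/3438 = -99*(-1/17064) + 1337*(1/3438) = 11/1896 + 7/18 = 2245/5688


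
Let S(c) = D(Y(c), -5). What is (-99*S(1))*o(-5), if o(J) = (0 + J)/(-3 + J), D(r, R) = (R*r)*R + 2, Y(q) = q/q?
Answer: -13365/8 ≈ -1670.6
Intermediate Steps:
Y(q) = 1
D(r, R) = 2 + r*R**2 (D(r, R) = r*R**2 + 2 = 2 + r*R**2)
o(J) = J/(-3 + J)
S(c) = 27 (S(c) = 2 + 1*(-5)**2 = 2 + 1*25 = 2 + 25 = 27)
(-99*S(1))*o(-5) = (-99*27)*(-5/(-3 - 5)) = -(-13365)/(-8) = -(-13365)*(-1)/8 = -2673*5/8 = -13365/8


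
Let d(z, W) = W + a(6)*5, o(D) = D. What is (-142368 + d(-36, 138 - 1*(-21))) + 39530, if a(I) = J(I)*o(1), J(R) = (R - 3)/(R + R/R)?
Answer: -718738/7 ≈ -1.0268e+5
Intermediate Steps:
J(R) = (-3 + R)/(1 + R) (J(R) = (-3 + R)/(R + 1) = (-3 + R)/(1 + R))
a(I) = (-3 + I)/(1 + I) (a(I) = ((-3 + I)/(1 + I))*1 = (-3 + I)/(1 + I))
d(z, W) = 15/7 + W (d(z, W) = W + ((-3 + 6)/(1 + 6))*5 = W + (3/7)*5 = W + 15/7 = 15/7 + W)
(-142368 + d(-36, 138 - 1*(-21))) + 39530 = (-142368 + (15/7 + (138 - 1*(-21)))) + 39530 = (-142368 + (15/7 + (138 + 21))) + 39530 = (-142368 + (15/7 + 159)) + 39530 = (-142368 + 1128/7) + 39530 = -995448/7 + 39530 = -718738/7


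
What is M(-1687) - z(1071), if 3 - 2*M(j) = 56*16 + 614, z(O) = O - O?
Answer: -1507/2 ≈ -753.50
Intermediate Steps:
z(O) = 0
M(j) = -1507/2 (M(j) = 3/2 - (56*16 + 614)/2 = 3/2 - (896 + 614)/2 = 3/2 - 1/2*1510 = 3/2 - 755 = -1507/2)
M(-1687) - z(1071) = -1507/2 - 1*0 = -1507/2 + 0 = -1507/2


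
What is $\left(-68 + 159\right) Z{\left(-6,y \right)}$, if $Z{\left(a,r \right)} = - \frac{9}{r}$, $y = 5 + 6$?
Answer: $- \frac{819}{11} \approx -74.455$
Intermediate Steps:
$y = 11$
$\left(-68 + 159\right) Z{\left(-6,y \right)} = \left(-68 + 159\right) \left(- \frac{9}{11}\right) = 91 \left(\left(-9\right) \frac{1}{11}\right) = 91 \left(- \frac{9}{11}\right) = - \frac{819}{11}$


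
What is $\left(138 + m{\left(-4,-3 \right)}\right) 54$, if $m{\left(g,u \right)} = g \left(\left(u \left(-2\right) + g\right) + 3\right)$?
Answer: $6372$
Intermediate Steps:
$m{\left(g,u \right)} = g \left(3 + g - 2 u\right)$ ($m{\left(g,u \right)} = g \left(\left(- 2 u + g\right) + 3\right) = g \left(\left(g - 2 u\right) + 3\right) = g \left(3 + g - 2 u\right)$)
$\left(138 + m{\left(-4,-3 \right)}\right) 54 = \left(138 - 4 \left(3 - 4 - -6\right)\right) 54 = \left(138 - 4 \left(3 - 4 + 6\right)\right) 54 = \left(138 - 20\right) 54 = 118 \cdot 54 = 6372$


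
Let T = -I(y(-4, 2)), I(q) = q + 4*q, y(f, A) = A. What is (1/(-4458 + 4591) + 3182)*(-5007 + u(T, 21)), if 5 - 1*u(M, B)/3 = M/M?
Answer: -2113918965/133 ≈ -1.5894e+7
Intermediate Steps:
I(q) = 5*q
T = -10 (T = -5*2 = -1*10 = -10)
u(M, B) = 12 (u(M, B) = 15 - 3*M/M = 15 - 3*1 = 15 - 3 = 12)
(1/(-4458 + 4591) + 3182)*(-5007 + u(T, 21)) = (1/(-4458 + 4591) + 3182)*(-5007 + 12) = (1/133 + 3182)*(-4995) = (423207/133)*(-4995) = -2113918965/133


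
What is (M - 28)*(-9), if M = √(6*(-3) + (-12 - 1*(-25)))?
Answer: 252 - 9*I*√5 ≈ 252.0 - 20.125*I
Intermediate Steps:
M = I*√5 (M = √(-18 + (-12 + 25)) = √(-18 + 13) = √(-5) = I*√5 ≈ 2.2361*I)
(M - 28)*(-9) = (I*√5 - 28)*(-9) = (-28 + I*√5)*(-9) = 252 - 9*I*√5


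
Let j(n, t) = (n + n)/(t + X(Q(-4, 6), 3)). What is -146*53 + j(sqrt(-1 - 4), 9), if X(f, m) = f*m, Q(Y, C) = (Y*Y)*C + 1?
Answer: -7738 + I*sqrt(5)/150 ≈ -7738.0 + 0.014907*I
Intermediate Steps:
Q(Y, C) = 1 + C*Y**2 (Q(Y, C) = Y**2*C + 1 = C*Y**2 + 1 = 1 + C*Y**2)
j(n, t) = 2*n/(291 + t) (j(n, t) = (n + n)/(t + (1 + 6*(-4)**2)*3) = (2*n)/(t + (1 + 6*16)*3) = (2*n)/(t + (1 + 96)*3) = (2*n)/(t + 97*3) = (2*n)/(t + 291) = (2*n)/(291 + t) = 2*n/(291 + t))
-146*53 + j(sqrt(-1 - 4), 9) = -146*53 + 2*sqrt(-1 - 4)/(291 + 9) = -7738 + 2*sqrt(-5)/300 = -7738 + 2*(I*sqrt(5))*(1/300) = -7738 + I*sqrt(5)/150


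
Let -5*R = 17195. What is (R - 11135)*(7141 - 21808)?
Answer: 213756858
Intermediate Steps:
R = -3439 (R = -⅕*17195 = -3439)
(R - 11135)*(7141 - 21808) = (-3439 - 11135)*(7141 - 21808) = -14574*(-14667) = 213756858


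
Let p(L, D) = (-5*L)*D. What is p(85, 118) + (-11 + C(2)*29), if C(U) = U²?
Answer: -50045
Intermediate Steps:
p(L, D) = -5*D*L
p(85, 118) + (-11 + C(2)*29) = -5*118*85 + (-11 + 2²*29) = -50150 + (-11 + 4*29) = -50150 + (-11 + 116) = -50150 + 105 = -50045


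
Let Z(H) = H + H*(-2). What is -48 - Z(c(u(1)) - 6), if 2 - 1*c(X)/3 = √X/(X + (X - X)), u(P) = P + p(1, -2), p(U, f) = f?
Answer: -48 + 3*I ≈ -48.0 + 3.0*I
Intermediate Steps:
u(P) = -2 + P (u(P) = P - 2 = -2 + P)
c(X) = 6 - 3/√X (c(X) = 6 - 3*√X/(X + (X - X)) = 6 - 3*√X/(X + 0) = 6 - 3*√X/X = 6 - 3/√X)
Z(H) = -H (Z(H) = H - 2*H = -H)
-48 - Z(c(u(1)) - 6) = -48 - (-1)*((6 - 3/√(-2 + 1)) - 6) = -48 - (-1)*((6 - (-3)*I) - 6) = -48 - (-1)*((6 + 3*I) - 6) = -48 - (-1)*3*I = -48 - (-3)*I = -48 + 3*I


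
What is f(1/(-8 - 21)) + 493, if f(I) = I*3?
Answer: 14294/29 ≈ 492.90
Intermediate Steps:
f(I) = 3*I
f(1/(-8 - 21)) + 493 = 3/(-8 - 21) + 493 = 3/(-29) + 493 = 3*(-1/29) + 493 = -3/29 + 493 = 14294/29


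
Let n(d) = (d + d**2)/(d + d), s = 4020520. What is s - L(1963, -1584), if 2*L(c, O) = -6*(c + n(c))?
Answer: 4029355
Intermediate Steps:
n(d) = (d + d**2)/(2*d) (n(d) = (d + d**2)/((2*d)) = (d + d**2)*(1/(2*d)) = (d + d**2)/(2*d))
L(c, O) = -3/2 - 9*c/2 (L(c, O) = (-6*(c + (1/2 + c/2)))/2 = (-6*(1/2 + 3*c/2))/2 = (-3 - 9*c)/2 = -3/2 - 9*c/2)
s - L(1963, -1584) = 4020520 - (-3/2 - 9/2*1963) = 4020520 - (-3/2 - 17667/2) = 4020520 - 1*(-8835) = 4020520 + 8835 = 4029355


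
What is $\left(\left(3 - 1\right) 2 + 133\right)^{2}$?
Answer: $18769$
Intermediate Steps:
$\left(\left(3 - 1\right) 2 + 133\right)^{2} = \left(2 \cdot 2 + 133\right)^{2} = \left(4 + 133\right)^{2} = 137^{2} = 18769$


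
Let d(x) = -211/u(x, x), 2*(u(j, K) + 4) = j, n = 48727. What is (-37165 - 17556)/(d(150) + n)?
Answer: -3885191/3459406 ≈ -1.1231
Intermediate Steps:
u(j, K) = -4 + j/2
d(x) = -211/(-4 + x/2)
(-37165 - 17556)/(d(150) + n) = (-37165 - 17556)/(-422/(-8 + 150) + 48727) = -54721/(-422/142 + 48727) = -54721/(-422*1/142 + 48727) = -54721/(-211/71 + 48727) = -54721/3459406/71 = -54721*71/3459406 = -3885191/3459406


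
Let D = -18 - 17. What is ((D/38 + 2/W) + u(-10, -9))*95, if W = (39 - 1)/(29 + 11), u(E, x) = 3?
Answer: 795/2 ≈ 397.50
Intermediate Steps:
D = -35
W = 19/20 (W = 38/40 = 38*(1/40) = 19/20 ≈ 0.95000)
((D/38 + 2/W) + u(-10, -9))*95 = ((-35/38 + 2/(19/20)) + 3)*95 = ((-35*1/38 + 2*(20/19)) + 3)*95 = ((-35/38 + 40/19) + 3)*95 = (45/38 + 3)*95 = (159/38)*95 = 795/2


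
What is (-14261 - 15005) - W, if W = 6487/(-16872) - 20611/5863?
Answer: -2894622624503/98920536 ≈ -29262.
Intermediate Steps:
W = -385782073/98920536 (W = 6487*(-1/16872) - 20611*1/5863 = -6487/16872 - 20611/5863 = -385782073/98920536 ≈ -3.8999)
(-14261 - 15005) - W = (-14261 - 15005) - 1*(-385782073/98920536) = -29266 + 385782073/98920536 = -2894622624503/98920536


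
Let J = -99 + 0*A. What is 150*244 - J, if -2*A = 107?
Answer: 36699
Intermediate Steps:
A = -107/2 (A = -1/2*107 = -107/2 ≈ -53.500)
J = -99 (J = -99 + 0*(-107/2) = -99 + 0 = -99)
150*244 - J = 150*244 - 1*(-99) = 36600 + 99 = 36699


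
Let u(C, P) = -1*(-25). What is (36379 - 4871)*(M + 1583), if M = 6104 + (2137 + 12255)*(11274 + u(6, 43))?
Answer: 5123922175660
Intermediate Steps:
u(C, P) = 25
M = 162621312 (M = 6104 + (2137 + 12255)*(11274 + 25) = 6104 + 14392*11299 = 6104 + 162615208 = 162621312)
(36379 - 4871)*(M + 1583) = (36379 - 4871)*(162621312 + 1583) = 31508*162622895 = 5123922175660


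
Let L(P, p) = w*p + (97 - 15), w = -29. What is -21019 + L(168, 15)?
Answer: -21372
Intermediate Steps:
L(P, p) = 82 - 29*p (L(P, p) = -29*p + (97 - 15) = -29*p + 82 = 82 - 29*p)
-21019 + L(168, 15) = -21019 + (82 - 29*15) = -21019 + (82 - 435) = -21019 - 353 = -21372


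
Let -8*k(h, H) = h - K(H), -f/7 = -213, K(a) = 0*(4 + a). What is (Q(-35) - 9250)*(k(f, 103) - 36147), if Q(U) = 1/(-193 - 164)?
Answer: 319951797139/952 ≈ 3.3608e+8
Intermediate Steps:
K(a) = 0
f = 1491 (f = -7*(-213) = 1491)
Q(U) = -1/357 (Q(U) = 1/(-357) = -1/357)
k(h, H) = -h/8 (k(h, H) = -(h - 1*0)/8 = -(h + 0)/8 = -h/8)
(Q(-35) - 9250)*(k(f, 103) - 36147) = (-1/357 - 9250)*(-1/8*1491 - 36147) = -3302251*(-1491/8 - 36147)/357 = -3302251/357*(-290667/8) = 319951797139/952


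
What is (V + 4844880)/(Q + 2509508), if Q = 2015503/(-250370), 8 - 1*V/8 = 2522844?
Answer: -3840126988960/628303502457 ≈ -6.1119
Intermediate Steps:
V = -20182688 (V = 64 - 8*2522844 = 64 - 20182752 = -20182688)
Q = -2015503/250370 (Q = 2015503*(-1/250370) = -2015503/250370 ≈ -8.0501)
(V + 4844880)/(Q + 2509508) = (-20182688 + 4844880)/(-2015503/250370 + 2509508) = -15337808/628303502457/250370 = -15337808*250370/628303502457 = -3840126988960/628303502457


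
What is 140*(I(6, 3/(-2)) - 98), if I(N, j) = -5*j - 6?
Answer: -13510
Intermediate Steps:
I(N, j) = -6 - 5*j
140*(I(6, 3/(-2)) - 98) = 140*((-6 - 15/(-2)) - 98) = 140*((-6 - 15*(-1)/2) - 98) = 140*((-6 - 5*(-3/2)) - 98) = 140*((-6 + 15/2) - 98) = 140*(3/2 - 98) = 140*(-193/2) = -13510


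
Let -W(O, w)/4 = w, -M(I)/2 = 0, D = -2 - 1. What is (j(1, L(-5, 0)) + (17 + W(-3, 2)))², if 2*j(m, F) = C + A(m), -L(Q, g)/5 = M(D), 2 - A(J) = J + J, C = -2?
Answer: 64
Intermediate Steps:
D = -3
M(I) = 0 (M(I) = -2*0 = 0)
A(J) = 2 - 2*J (A(J) = 2 - (J + J) = 2 - 2*J)
L(Q, g) = 0 (L(Q, g) = -5*0 = 0)
W(O, w) = -4*w
j(m, F) = -m (j(m, F) = (-2 + (2 - 2*m))/2 = (-2*m)/2 = -m)
(j(1, L(-5, 0)) + (17 + W(-3, 2)))² = (-1*1 + (17 - 4*2))² = (-1 + (17 - 8))² = (-1 + 9)² = 8² = 64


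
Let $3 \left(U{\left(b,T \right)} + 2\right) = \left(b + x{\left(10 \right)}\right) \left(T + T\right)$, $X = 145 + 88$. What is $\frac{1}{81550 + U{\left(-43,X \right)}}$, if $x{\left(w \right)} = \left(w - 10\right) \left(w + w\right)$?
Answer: $\frac{3}{224606} \approx 1.3357 \cdot 10^{-5}$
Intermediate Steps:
$X = 233$
$x{\left(w \right)} = 2 w \left(-10 + w\right)$ ($x{\left(w \right)} = \left(-10 + w\right) 2 w = 2 w \left(-10 + w\right)$)
$U{\left(b,T \right)} = -2 + \frac{2 T b}{3}$ ($U{\left(b,T \right)} = -2 + \frac{\left(b + 2 \cdot 10 \left(-10 + 10\right)\right) \left(T + T\right)}{3} = -2 + \frac{\left(b + 2 \cdot 10 \cdot 0\right) 2 T}{3} = -2 + \frac{\left(b + 0\right) 2 T}{3} = -2 + \frac{b 2 T}{3} = -2 + \frac{2 T b}{3}$)
$\frac{1}{81550 + U{\left(-43,X \right)}} = \frac{1}{81550 + \left(-2 + \frac{2}{3} \cdot 233 \left(-43\right)\right)} = \frac{1}{81550 - \frac{20044}{3}} = \frac{1}{\frac{224606}{3}} = \frac{3}{224606}$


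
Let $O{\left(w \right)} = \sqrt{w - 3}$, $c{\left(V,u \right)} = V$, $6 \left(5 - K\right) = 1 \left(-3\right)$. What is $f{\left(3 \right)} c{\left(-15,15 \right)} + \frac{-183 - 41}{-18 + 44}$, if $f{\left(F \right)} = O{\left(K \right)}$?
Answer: $- \frac{112}{13} - \frac{15 \sqrt{10}}{2} \approx -32.332$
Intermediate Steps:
$K = \frac{11}{2}$ ($K = 5 - \frac{1 \left(-3\right)}{6} = 5 - - \frac{1}{2} = 5 + \frac{1}{2} = \frac{11}{2} \approx 5.5$)
$O{\left(w \right)} = \sqrt{-3 + w}$
$f{\left(F \right)} = \frac{\sqrt{10}}{2}$ ($f{\left(F \right)} = \sqrt{-3 + \frac{11}{2}} = \sqrt{\frac{5}{2}} = \frac{\sqrt{10}}{2}$)
$f{\left(3 \right)} c{\left(-15,15 \right)} + \frac{-183 - 41}{-18 + 44} = \frac{\sqrt{10}}{2} \left(-15\right) + \frac{-183 - 41}{-18 + 44} = - \frac{15 \sqrt{10}}{2} - \frac{224}{26} = - \frac{15 \sqrt{10}}{2} - \frac{112}{13} = - \frac{112}{13} - \frac{15 \sqrt{10}}{2}$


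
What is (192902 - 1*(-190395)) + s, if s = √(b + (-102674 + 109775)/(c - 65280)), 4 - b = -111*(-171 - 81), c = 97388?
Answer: 383297 + 13*I*√42651841769/16054 ≈ 3.833e+5 + 167.24*I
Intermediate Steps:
b = -27968 (b = 4 - (-111)*(-171 - 81) = 4 - (-111)*(-252) = 4 - 1*27972 = 4 - 27972 = -27968)
s = 13*I*√42651841769/16054 (s = √(-27968 + (-102674 + 109775)/(97388 - 65280)) = √(-27968 + 7101/32108) = √(-897989443/32108) = 13*I*√42651841769/16054 ≈ 167.24*I)
(192902 - 1*(-190395)) + s = (192902 - 1*(-190395)) + 13*I*√42651841769/16054 = (192902 + 190395) + 13*I*√42651841769/16054 = 383297 + 13*I*√42651841769/16054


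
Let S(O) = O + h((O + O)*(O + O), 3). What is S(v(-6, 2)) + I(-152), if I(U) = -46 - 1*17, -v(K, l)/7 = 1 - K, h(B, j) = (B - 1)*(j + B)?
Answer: 92255909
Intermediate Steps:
h(B, j) = (-1 + B)*(B + j)
v(K, l) = -7 + 7*K (v(K, l) = -7*(1 - K) = -7 + 7*K)
S(O) = -3 + O + 8*O² + 16*O⁴ (S(O) = O + (((O + O)*(O + O))² - (O + O)*(O + O) - 1*3 + ((O + O)*(O + O))*3) = O + (((2*O)*(2*O))² - 2*O*2*O - 3 + ((2*O)*(2*O))*3) = O + ((4*O²)² - 4*O² - 3 + (4*O²)*3) = O + (16*O⁴ - 4*O² - 3 + 12*O²) = O + (-3 + 8*O² + 16*O⁴) = -3 + O + 8*O² + 16*O⁴)
I(U) = -63 (I(U) = -46 - 17 = -63)
S(v(-6, 2)) + I(-152) = (-3 + (-7 + 7*(-6)) + 8*(-7 + 7*(-6))² + 16*(-7 + 7*(-6))⁴) - 63 = (-3 + (-7 - 42) + 8*(-7 - 42)² + 16*(-7 - 42)⁴) - 63 = (-3 - 49 + 8*(-49)² + 16*(-49)⁴) - 63 = (-3 - 49 + 8*2401 + 16*5764801) - 63 = (-3 - 49 + 19208 + 92236816) - 63 = 92255972 - 63 = 92255909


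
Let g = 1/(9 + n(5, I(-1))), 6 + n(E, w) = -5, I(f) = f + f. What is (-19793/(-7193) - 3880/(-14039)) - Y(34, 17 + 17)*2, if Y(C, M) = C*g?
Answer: 3739188685/100982527 ≈ 37.028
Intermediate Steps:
I(f) = 2*f
n(E, w) = -11 (n(E, w) = -6 - 5 = -11)
g = -1/2 (g = 1/(9 - 11) = 1/(-2) = -1/2 ≈ -0.50000)
Y(C, M) = -C/2 (Y(C, M) = C*(-1/2) = -C/2)
(-19793/(-7193) - 3880/(-14039)) - Y(34, 17 + 17)*2 = (-19793/(-7193) - 3880/(-14039)) - (-1/2*34)*2 = (-19793*(-1/7193) - 3880*(-1/14039)) - (-17)*2 = (19793/7193 + 3880/14039) - 1*(-34) = 305782767/100982527 + 34 = 3739188685/100982527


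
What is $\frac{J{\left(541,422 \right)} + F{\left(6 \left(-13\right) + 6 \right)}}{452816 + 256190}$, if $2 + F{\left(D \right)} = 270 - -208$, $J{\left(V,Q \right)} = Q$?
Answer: $\frac{449}{354503} \approx 0.0012666$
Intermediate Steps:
$F{\left(D \right)} = 476$ ($F{\left(D \right)} = -2 + \left(270 - -208\right) = -2 + \left(270 + 208\right) = -2 + 478 = 476$)
$\frac{J{\left(541,422 \right)} + F{\left(6 \left(-13\right) + 6 \right)}}{452816 + 256190} = \frac{422 + 476}{452816 + 256190} = \frac{898}{709006} = 898 \cdot \frac{1}{709006} = \frac{449}{354503}$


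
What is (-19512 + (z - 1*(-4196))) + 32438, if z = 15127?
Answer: 32249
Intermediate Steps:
(-19512 + (z - 1*(-4196))) + 32438 = (-19512 + (15127 - 1*(-4196))) + 32438 = (-19512 + (15127 + 4196)) + 32438 = (-19512 + 19323) + 32438 = -189 + 32438 = 32249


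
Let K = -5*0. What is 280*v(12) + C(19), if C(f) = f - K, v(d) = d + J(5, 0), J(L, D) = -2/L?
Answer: 3267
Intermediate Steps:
v(d) = -⅖ + d (v(d) = d - 2/5 = d - 2*⅕ = d - ⅖ = -⅖ + d)
K = 0
C(f) = f (C(f) = f - 1*0 = f + 0 = f)
280*v(12) + C(19) = 280*(-⅖ + 12) + 19 = 280*(58/5) + 19 = 3248 + 19 = 3267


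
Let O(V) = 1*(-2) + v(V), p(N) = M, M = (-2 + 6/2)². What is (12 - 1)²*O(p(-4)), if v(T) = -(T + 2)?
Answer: -605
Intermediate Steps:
M = 1 (M = (-2 + 6*(½))² = (-2 + 3)² = 1² = 1)
p(N) = 1
v(T) = -2 - T (v(T) = -(2 + T) = -2 - T)
O(V) = -4 - V (O(V) = 1*(-2) + (-2 - V) = -2 + (-2 - V) = -4 - V)
(12 - 1)²*O(p(-4)) = (12 - 1)²*(-4 - 1*1) = 11²*(-4 - 1) = 121*(-5) = -605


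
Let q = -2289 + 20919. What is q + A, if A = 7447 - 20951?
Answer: 5126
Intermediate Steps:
A = -13504
q = 18630
q + A = 18630 - 13504 = 5126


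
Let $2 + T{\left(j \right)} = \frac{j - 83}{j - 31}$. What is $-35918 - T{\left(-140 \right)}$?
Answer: $- \frac{6141859}{171} \approx -35917.0$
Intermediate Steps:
$T{\left(j \right)} = -2 + \frac{-83 + j}{-31 + j}$ ($T{\left(j \right)} = -2 + \frac{j - 83}{j - 31} = -2 + \frac{j - 83}{-31 + j} = -2 + \frac{-83 + j}{-31 + j}$)
$-35918 - T{\left(-140 \right)} = -35918 - \frac{-21 - -140}{-31 - 140} = -35918 - \frac{-21 + 140}{-171} = -35918 - \left(- \frac{1}{171}\right) 119 = -35918 - - \frac{119}{171} = -35918 + \frac{119}{171} = - \frac{6141859}{171}$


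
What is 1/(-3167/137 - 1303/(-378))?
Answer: -51786/1018615 ≈ -0.050840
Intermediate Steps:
1/(-3167/137 - 1303/(-378)) = 1/(-3167*1/137 - 1303*(-1/378)) = 1/(-3167/137 + 1303/378) = 1/(-1018615/51786) = -51786/1018615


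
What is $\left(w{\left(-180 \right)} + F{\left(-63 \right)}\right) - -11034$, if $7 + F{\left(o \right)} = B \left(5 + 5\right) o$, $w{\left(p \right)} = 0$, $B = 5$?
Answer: $7877$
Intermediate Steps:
$F{\left(o \right)} = -7 + 50 o$ ($F{\left(o \right)} = -7 + 5 \left(5 + 5\right) o = -7 + 5 \cdot 10 o = -7 + 50 o$)
$\left(w{\left(-180 \right)} + F{\left(-63 \right)}\right) - -11034 = \left(0 + \left(-7 + 50 \left(-63\right)\right)\right) - -11034 = \left(0 - 3157\right) + 11034 = -3157 + 11034 = 7877$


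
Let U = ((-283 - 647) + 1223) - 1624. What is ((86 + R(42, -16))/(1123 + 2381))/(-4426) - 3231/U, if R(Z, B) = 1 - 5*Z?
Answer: 16702928779/6880695008 ≈ 2.4275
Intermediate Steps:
U = -1331 (U = (-930 + 1223) - 1624 = 293 - 1624 = -1331)
((86 + R(42, -16))/(1123 + 2381))/(-4426) - 3231/U = ((86 + (1 - 5*42))/(1123 + 2381))/(-4426) - 3231/(-1331) = ((86 + (1 - 210))/3504)*(-1/4426) - 3231*(-1/1331) = ((86 - 209)*(1/3504))*(-1/4426) + 3231/1331 = -123*1/3504*(-1/4426) + 3231/1331 = -41/1168*(-1/4426) + 3231/1331 = 41/5169568 + 3231/1331 = 16702928779/6880695008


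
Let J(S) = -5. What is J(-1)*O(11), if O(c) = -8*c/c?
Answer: 40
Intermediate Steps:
O(c) = -8 (O(c) = -8*1 = -8)
J(-1)*O(11) = -5*(-8) = 40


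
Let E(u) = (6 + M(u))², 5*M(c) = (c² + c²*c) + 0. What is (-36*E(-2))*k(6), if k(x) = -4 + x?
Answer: -48672/25 ≈ -1946.9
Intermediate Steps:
M(c) = c²/5 + c³/5 (M(c) = ((c² + c²*c) + 0)/5 = ((c² + c³) + 0)/5 = (c² + c³)/5 = c²/5 + c³/5)
E(u) = (6 + u²*(1 + u)/5)²
(-36*E(-2))*k(6) = (-36*(30 + (-2)²*(1 - 2))²/25)*(-4 + 6) = -36*(30 + 4*(-1))²/25*2 = -36*(30 - 4)²/25*2 = -36*26²/25*2 = -36*676/25*2 = -24336/25*2 = -48672/25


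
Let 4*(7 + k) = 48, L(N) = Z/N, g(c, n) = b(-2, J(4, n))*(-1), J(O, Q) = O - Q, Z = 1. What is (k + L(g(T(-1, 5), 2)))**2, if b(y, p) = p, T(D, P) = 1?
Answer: 81/4 ≈ 20.250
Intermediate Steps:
g(c, n) = -4 + n (g(c, n) = (4 - n)*(-1) = -4 + n)
L(N) = 1/N
k = 5 (k = -7 + (1/4)*48 = -7 + 12 = 5)
(k + L(g(T(-1, 5), 2)))**2 = (5 + 1/(-4 + 2))**2 = (5 + 1/(-2))**2 = (5 - 1/2)**2 = (9/2)**2 = 81/4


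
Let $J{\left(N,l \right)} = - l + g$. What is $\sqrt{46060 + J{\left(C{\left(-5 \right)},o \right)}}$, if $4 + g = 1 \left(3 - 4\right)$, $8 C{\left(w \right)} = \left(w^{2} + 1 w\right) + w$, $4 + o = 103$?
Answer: $2 \sqrt{11489} \approx 214.37$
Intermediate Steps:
$o = 99$ ($o = -4 + 103 = 99$)
$C{\left(w \right)} = \frac{w}{4} + \frac{w^{2}}{8}$ ($C{\left(w \right)} = \frac{\left(w^{2} + 1 w\right) + w}{8} = \frac{\left(w^{2} + w\right) + w}{8} = \frac{\left(w + w^{2}\right) + w}{8} = \frac{w^{2} + 2 w}{8} = \frac{w}{4} + \frac{w^{2}}{8}$)
$g = -5$ ($g = -4 + 1 \left(3 - 4\right) = -4 + 1 \left(-1\right) = -4 - 1 = -5$)
$J{\left(N,l \right)} = -5 - l$ ($J{\left(N,l \right)} = - l - 5 = -5 - l$)
$\sqrt{46060 + J{\left(C{\left(-5 \right)},o \right)}} = \sqrt{46060 - 104} = \sqrt{45956} = 2 \sqrt{11489}$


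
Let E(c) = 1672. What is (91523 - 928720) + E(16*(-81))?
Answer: -835525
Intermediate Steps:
(91523 - 928720) + E(16*(-81)) = (91523 - 928720) + 1672 = -837197 + 1672 = -835525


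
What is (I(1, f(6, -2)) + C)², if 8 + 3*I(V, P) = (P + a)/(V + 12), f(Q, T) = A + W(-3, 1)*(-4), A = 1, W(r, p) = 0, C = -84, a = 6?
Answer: 11377129/1521 ≈ 7480.0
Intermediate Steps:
f(Q, T) = 1 (f(Q, T) = 1 + 0*(-4) = 1 + 0 = 1)
I(V, P) = -8/3 + (6 + P)/(3*(12 + V)) (I(V, P) = -8/3 + ((P + 6)/(V + 12))/3 = -8/3 + ((6 + P)/(12 + V))/3 = -8/3 + (6 + P)/(3*(12 + V)))
(I(1, f(6, -2)) + C)² = ((-90 + 1 - 8*1)/(3*(12 + 1)) - 84)² = ((⅓)*(-90 + 1 - 8)/13 - 84)² = ((⅓)*(1/13)*(-97) - 84)² = (-97/39 - 84)² = (-3373/39)² = 11377129/1521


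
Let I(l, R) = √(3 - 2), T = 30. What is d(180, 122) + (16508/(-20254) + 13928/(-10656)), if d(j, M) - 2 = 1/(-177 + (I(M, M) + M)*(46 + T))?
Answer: -1676903237/13745458116 ≈ -0.12200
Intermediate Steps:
I(l, R) = 1 (I(l, R) = √1 = 1)
d(j, M) = 2 + 1/(-101 + 76*M) (d(j, M) = 2 + 1/(-177 + (1 + M)*(46 + 30)) = 2 + 1/(-177 + (1 + M)*76) = 2 + 1/(-177 + (76 + 76*M)) = 2 + 1/(-101 + 76*M))
d(180, 122) + (16508/(-20254) + 13928/(-10656)) = (-201 + 152*122)/(-101 + 76*122) + (16508/(-20254) + 13928/(-10656)) = (-201 + 18544)/(-101 + 9272) + (16508*(-1/20254) + 13928*(-1/10656)) = 18343/9171 + (-8254/10127 - 1741/1332) = (1/9171)*18343 - 28625435/13489164 = 18343/9171 - 28625435/13489164 = -1676903237/13745458116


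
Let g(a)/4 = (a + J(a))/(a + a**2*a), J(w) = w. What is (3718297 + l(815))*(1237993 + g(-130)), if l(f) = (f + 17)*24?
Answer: 78216913722058765/16901 ≈ 4.6279e+12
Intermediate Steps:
l(f) = 408 + 24*f (l(f) = (17 + f)*24 = 408 + 24*f)
g(a) = 8*a/(a + a**3) (g(a) = 4*((a + a)/(a + a**2*a)) = 4*((2*a)/(a + a**3)) = 4*(2*a/(a + a**3)) = 8*a/(a + a**3))
(3718297 + l(815))*(1237993 + g(-130)) = (3718297 + (408 + 24*815))*(1237993 + 8/(1 + (-130)**2)) = (3718297 + (408 + 19560))*(1237993 + 8/(1 + 16900)) = (3718297 + 19968)*(1237993 + 8/16901) = 3738265*(1237993 + 8*(1/16901)) = 3738265*(1237993 + 8/16901) = 3738265*(20923319701/16901) = 78216913722058765/16901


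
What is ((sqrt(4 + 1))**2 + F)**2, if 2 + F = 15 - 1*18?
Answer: 0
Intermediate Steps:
F = -5 (F = -2 + (15 - 1*18) = -2 + (15 - 18) = -2 - 3 = -5)
((sqrt(4 + 1))**2 + F)**2 = ((sqrt(4 + 1))**2 - 5)**2 = ((sqrt(5))**2 - 5)**2 = (5 - 5)**2 = 0**2 = 0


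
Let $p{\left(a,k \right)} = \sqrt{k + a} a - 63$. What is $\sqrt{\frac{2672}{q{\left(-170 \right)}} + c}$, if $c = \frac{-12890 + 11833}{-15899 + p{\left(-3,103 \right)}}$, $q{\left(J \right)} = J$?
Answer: $\frac{i \sqrt{7230041950610}}{679660} \approx 3.9562 i$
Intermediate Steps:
$p{\left(a,k \right)} = -63 + a \sqrt{a + k}$ ($p{\left(a,k \right)} = \sqrt{a + k} a - 63 = a \sqrt{a + k} - 63 = -63 + a \sqrt{a + k}$)
$c = \frac{1057}{15992}$ ($c = \frac{-12890 + 11833}{-15899 - \left(63 + 3 \sqrt{-3 + 103}\right)} = - \frac{1057}{-15899 - \left(63 + 3 \sqrt{100}\right)} = - \frac{1057}{-15899 - 93} = - \frac{1057}{-15992} = \left(-1057\right) \left(- \frac{1}{15992}\right) = \frac{1057}{15992} \approx 0.066096$)
$\sqrt{\frac{2672}{q{\left(-170 \right)}} + c} = \sqrt{\frac{2672}{-170} + \frac{1057}{15992}} = \sqrt{2672 \left(- \frac{1}{170}\right) + \frac{1057}{15992}} = \sqrt{- \frac{1336}{85} + \frac{1057}{15992}} = \sqrt{- \frac{21275467}{1359320}} = \frac{i \sqrt{7230041950610}}{679660}$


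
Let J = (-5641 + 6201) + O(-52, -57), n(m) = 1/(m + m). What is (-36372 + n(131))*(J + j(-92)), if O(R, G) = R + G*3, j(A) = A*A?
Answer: -83868803863/262 ≈ -3.2011e+8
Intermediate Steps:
j(A) = A²
O(R, G) = R + 3*G
n(m) = 1/(2*m)
J = 337 (J = (-5641 + 6201) + (-52 + 3*(-57)) = 560 + (-52 - 171) = 560 - 223 = 337)
(-36372 + n(131))*(J + j(-92)) = (-36372 + (½)/131)*(337 + (-92)²) = (-36372 + (½)*(1/131))*(337 + 8464) = (-36372 + 1/262)*8801 = -9529463/262*8801 = -83868803863/262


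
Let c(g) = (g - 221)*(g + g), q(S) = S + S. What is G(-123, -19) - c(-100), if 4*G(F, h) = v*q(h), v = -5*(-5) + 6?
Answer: -128989/2 ≈ -64495.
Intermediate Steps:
q(S) = 2*S
c(g) = 2*g*(-221 + g) (c(g) = (-221 + g)*(2*g) = 2*g*(-221 + g))
v = 31 (v = 25 + 6 = 31)
G(F, h) = 31*h/2 (G(F, h) = (31*(2*h))/4 = (62*h)/4 = 31*h/2)
G(-123, -19) - c(-100) = (31/2)*(-19) - 2*(-100)*(-221 - 100) = -589/2 - 2*(-100)*(-321) = -589/2 - 1*64200 = -589/2 - 64200 = -128989/2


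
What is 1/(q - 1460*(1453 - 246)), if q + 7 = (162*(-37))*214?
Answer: -1/3044943 ≈ -3.2841e-7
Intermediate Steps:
q = -1282723 (q = -7 + (162*(-37))*214 = -7 - 5994*214 = -7 - 1282716 = -1282723)
1/(q - 1460*(1453 - 246)) = 1/(-1282723 - 1460*(1453 - 246)) = 1/(-1282723 - 1460*1207) = 1/(-1282723 - 1762220) = 1/(-3044943) = -1/3044943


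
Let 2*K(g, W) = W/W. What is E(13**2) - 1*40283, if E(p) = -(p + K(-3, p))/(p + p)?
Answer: -27231647/676 ≈ -40284.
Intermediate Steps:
K(g, W) = 1/2 (K(g, W) = (W/W)/2 = (1/2)*1 = 1/2)
E(p) = -(1/2 + p)/(2*p) (E(p) = -(p + 1/2)/(p + p) = -(1/2 + p)/(2*p))
E(13**2) - 1*40283 = (-1 - 2*13**2)/(4*(13**2)) - 1*40283 = (1/4)*(-1 - 2*169)/169 - 40283 = (1/4)*(1/169)*(-1 - 338) - 40283 = (1/4)*(1/169)*(-339) - 40283 = -339/676 - 40283 = -27231647/676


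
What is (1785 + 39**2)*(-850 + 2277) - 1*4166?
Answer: 4713496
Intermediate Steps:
(1785 + 39**2)*(-850 + 2277) - 1*4166 = (1785 + 1521)*1427 - 4166 = 3306*1427 - 4166 = 4717662 - 4166 = 4713496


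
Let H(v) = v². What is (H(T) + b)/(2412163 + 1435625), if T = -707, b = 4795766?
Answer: 1765205/1282596 ≈ 1.3763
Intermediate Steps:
(H(T) + b)/(2412163 + 1435625) = ((-707)² + 4795766)/(2412163 + 1435625) = (499849 + 4795766)/3847788 = 5295615*(1/3847788) = 1765205/1282596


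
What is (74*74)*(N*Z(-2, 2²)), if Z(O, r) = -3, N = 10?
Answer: -164280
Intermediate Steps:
(74*74)*(N*Z(-2, 2²)) = (74*74)*(10*(-3)) = 5476*(-30) = -164280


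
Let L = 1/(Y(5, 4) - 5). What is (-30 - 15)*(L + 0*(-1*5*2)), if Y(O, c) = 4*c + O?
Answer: -45/16 ≈ -2.8125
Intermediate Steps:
Y(O, c) = O + 4*c
L = 1/16 (L = 1/((5 + 4*4) - 5) = 1/((5 + 16) - 5) = 1/(21 - 5) = 1/16 ≈ 0.062500)
(-30 - 15)*(L + 0*(-1*5*2)) = (-30 - 15)*(1/16 + 0*(-1*5*2)) = -45*(1/16 + 0*(-5*2)) = -45*(1/16 + 0*(-10)) = -45*(1/16 + 0) = -45*1/16 = -45/16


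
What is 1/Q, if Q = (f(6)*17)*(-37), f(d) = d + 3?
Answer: -1/5661 ≈ -0.00017665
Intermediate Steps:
f(d) = 3 + d
Q = -5661 (Q = ((3 + 6)*17)*(-37) = (9*17)*(-37) = 153*(-37) = -5661)
1/Q = 1/(-5661) = -1/5661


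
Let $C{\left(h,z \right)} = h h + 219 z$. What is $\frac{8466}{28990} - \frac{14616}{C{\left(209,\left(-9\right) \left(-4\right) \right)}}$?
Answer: $\frac{256629}{29897387} \approx 0.0085837$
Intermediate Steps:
$C{\left(h,z \right)} = h^{2} + 219 z$
$\frac{8466}{28990} - \frac{14616}{C{\left(209,\left(-9\right) \left(-4\right) \right)}} = \frac{8466}{28990} - \frac{14616}{209^{2} + 219 \left(\left(-9\right) \left(-4\right)\right)} = 8466 \cdot \frac{1}{28990} - \frac{14616}{43681 + 219 \cdot 36} = \frac{4233}{14495} - \frac{14616}{43681 + 7884} = \frac{4233}{14495} - \frac{14616}{51565} = \frac{256629}{29897387}$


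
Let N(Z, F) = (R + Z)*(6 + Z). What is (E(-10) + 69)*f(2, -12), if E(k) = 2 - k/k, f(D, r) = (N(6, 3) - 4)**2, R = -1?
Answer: 219520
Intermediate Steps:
N(Z, F) = (-1 + Z)*(6 + Z)
f(D, r) = 3136 (f(D, r) = ((-6 + 6**2 + 5*6) - 4)**2 = ((-6 + 36 + 30) - 4)**2 = (60 - 4)**2 = 56**2 = 3136)
E(k) = 1 (E(k) = 2 - 1*1 = 2 - 1 = 1)
(E(-10) + 69)*f(2, -12) = (1 + 69)*3136 = 70*3136 = 219520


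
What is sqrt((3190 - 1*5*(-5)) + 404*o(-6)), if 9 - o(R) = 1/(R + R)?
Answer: sqrt(61962)/3 ≈ 82.974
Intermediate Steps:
o(R) = 9 - 1/(2*R) (o(R) = 9 - 1/(R + R) = 9 - 1/(2*R))
sqrt((3190 - 1*5*(-5)) + 404*o(-6)) = sqrt((3190 - 1*5*(-5)) + 404*(9 - 1/2/(-6))) = sqrt((3190 - 5*(-5)) + 404*(9 - 1/2*(-1/6))) = sqrt((3190 - 1*(-25)) + 404*(9 + 1/12)) = sqrt((3190 + 25) + 404*(109/12)) = sqrt(3215 + 11009/3) = sqrt(20654/3) = sqrt(61962)/3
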